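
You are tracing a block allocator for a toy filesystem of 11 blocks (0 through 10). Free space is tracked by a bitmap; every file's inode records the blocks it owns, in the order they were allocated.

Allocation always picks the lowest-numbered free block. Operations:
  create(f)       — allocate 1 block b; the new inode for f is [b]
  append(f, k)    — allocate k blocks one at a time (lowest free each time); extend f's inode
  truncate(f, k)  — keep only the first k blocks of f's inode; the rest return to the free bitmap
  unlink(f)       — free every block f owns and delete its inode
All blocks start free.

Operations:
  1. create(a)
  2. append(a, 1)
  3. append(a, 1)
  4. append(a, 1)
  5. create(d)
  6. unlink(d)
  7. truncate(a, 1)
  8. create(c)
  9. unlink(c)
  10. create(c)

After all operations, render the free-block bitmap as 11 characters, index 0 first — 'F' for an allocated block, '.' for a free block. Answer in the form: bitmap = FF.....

bitmap = FF.........

[1] create(a) — a=0 (map F..........)
[2] append(a, 1) — a=0,1 (map FF.........)
[3] append(a, 1) — a=0,1,2 (map FFF........)
[4] append(a, 1) — a=0,1,2,3 (map FFFF.......)
[5] create(d) — a=0,1,2,3 d=4 (map FFFFF......)
[6] unlink(d) — a=0,1,2,3 (map FFFF.......)
[7] truncate(a, 1) — a=0 (map F..........)
[8] create(c) — a=0 c=1 (map FF.........)
[9] unlink(c) — a=0 (map F..........)
[10] create(c) — a=0 c=1 (map FF.........)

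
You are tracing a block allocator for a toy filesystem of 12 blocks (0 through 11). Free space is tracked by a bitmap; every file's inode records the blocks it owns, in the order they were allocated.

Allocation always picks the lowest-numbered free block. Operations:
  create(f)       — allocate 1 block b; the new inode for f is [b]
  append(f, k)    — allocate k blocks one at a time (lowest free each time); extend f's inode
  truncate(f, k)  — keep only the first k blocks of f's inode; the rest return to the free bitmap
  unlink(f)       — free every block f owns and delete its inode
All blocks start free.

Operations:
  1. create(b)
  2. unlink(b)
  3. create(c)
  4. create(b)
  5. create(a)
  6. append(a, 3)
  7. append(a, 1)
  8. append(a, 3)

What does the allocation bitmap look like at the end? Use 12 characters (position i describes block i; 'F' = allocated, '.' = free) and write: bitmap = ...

bitmap = FFFFFFFFFF..

after create(b) → b:[0]  free=[F...........]
after unlink(b) →   free=[............]
after create(c) → c:[0]  free=[F...........]
after create(b) → b:[1], c:[0]  free=[FF..........]
after create(a) → a:[2], b:[1], c:[0]  free=[FFF.........]
after append(a, 3) → a:[2, 3, 4, 5], b:[1], c:[0]  free=[FFFFFF......]
after append(a, 1) → a:[2, 3, 4, 5, 6], b:[1], c:[0]  free=[FFFFFFF.....]
after append(a, 3) → a:[2, 3, 4, 5, 6, 7, 8, 9], b:[1], c:[0]  free=[FFFFFFFFFF..]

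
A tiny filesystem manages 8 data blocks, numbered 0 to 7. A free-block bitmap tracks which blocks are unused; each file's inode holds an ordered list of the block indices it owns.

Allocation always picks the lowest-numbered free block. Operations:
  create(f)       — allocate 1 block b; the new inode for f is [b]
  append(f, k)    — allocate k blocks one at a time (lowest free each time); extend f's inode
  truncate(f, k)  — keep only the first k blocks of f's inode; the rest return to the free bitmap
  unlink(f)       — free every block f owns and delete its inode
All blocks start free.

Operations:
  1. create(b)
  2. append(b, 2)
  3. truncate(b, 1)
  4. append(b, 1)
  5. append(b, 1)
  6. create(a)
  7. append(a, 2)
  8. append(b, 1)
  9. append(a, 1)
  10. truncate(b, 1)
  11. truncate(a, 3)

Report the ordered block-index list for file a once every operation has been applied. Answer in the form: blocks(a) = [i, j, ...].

create(b): bitmap=F....... | b=[0]
append(b, 2): bitmap=FFF..... | b=[0, 1, 2]
truncate(b, 1): bitmap=F....... | b=[0]
append(b, 1): bitmap=FF...... | b=[0, 1]
append(b, 1): bitmap=FFF..... | b=[0, 1, 2]
create(a): bitmap=FFFF.... | a=[3] b=[0, 1, 2]
append(a, 2): bitmap=FFFFFF.. | a=[3, 4, 5] b=[0, 1, 2]
append(b, 1): bitmap=FFFFFFF. | a=[3, 4, 5] b=[0, 1, 2, 6]
append(a, 1): bitmap=FFFFFFFF | a=[3, 4, 5, 7] b=[0, 1, 2, 6]
truncate(b, 1): bitmap=F..FFF.F | a=[3, 4, 5, 7] b=[0]
truncate(a, 3): bitmap=F..FFF.. | a=[3, 4, 5] b=[0]

blocks(a) = [3, 4, 5]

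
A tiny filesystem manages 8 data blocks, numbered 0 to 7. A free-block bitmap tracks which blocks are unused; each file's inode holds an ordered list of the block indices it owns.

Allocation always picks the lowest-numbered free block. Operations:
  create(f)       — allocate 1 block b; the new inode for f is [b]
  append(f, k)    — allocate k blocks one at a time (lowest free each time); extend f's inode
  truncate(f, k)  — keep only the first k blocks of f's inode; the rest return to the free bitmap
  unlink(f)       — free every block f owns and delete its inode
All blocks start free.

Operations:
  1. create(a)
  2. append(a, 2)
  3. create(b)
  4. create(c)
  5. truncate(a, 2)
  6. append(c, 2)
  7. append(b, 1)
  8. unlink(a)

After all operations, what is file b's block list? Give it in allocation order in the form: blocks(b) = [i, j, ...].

[1] create(a) — a=0 (map F.......)
[2] append(a, 2) — a=0,1,2 (map FFF.....)
[3] create(b) — a=0,1,2 b=3 (map FFFF....)
[4] create(c) — a=0,1,2 b=3 c=4 (map FFFFF...)
[5] truncate(a, 2) — a=0,1 b=3 c=4 (map FF.FF...)
[6] append(c, 2) — a=0,1 b=3 c=4,2,5 (map FFFFFF..)
[7] append(b, 1) — a=0,1 b=3,6 c=4,2,5 (map FFFFFFF.)
[8] unlink(a) — b=3,6 c=4,2,5 (map ..FFFFF.)

blocks(b) = [3, 6]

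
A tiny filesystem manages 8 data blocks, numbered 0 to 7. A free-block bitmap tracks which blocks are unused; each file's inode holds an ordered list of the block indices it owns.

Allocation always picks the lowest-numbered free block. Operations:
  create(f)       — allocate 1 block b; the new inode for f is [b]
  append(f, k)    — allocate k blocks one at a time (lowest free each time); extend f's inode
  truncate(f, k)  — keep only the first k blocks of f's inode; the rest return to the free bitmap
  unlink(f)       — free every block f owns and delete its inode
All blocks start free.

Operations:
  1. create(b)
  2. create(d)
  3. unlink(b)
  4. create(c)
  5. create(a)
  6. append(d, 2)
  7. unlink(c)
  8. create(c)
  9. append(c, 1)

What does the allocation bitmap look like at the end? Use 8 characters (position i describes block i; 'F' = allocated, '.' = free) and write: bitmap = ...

[1] create(b) — b=0 (map F.......)
[2] create(d) — b=0 d=1 (map FF......)
[3] unlink(b) — d=1 (map .F......)
[4] create(c) — c=0 d=1 (map FF......)
[5] create(a) — a=2 c=0 d=1 (map FFF.....)
[6] append(d, 2) — a=2 c=0 d=1,3,4 (map FFFFF...)
[7] unlink(c) — a=2 d=1,3,4 (map .FFFF...)
[8] create(c) — a=2 c=0 d=1,3,4 (map FFFFF...)
[9] append(c, 1) — a=2 c=0,5 d=1,3,4 (map FFFFFF..)

bitmap = FFFFFF..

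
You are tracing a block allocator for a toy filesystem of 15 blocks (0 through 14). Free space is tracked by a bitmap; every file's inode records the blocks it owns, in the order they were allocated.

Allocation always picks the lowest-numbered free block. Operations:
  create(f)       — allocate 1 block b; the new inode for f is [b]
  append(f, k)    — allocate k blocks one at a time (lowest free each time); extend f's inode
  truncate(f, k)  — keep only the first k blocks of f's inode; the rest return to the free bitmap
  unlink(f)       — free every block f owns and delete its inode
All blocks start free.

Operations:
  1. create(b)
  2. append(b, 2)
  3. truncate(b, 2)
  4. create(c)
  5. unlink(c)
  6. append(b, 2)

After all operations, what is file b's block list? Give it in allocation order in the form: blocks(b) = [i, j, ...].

[1] create(b) — b=0 (map F..............)
[2] append(b, 2) — b=0,1,2 (map FFF............)
[3] truncate(b, 2) — b=0,1 (map FF.............)
[4] create(c) — b=0,1 c=2 (map FFF............)
[5] unlink(c) — b=0,1 (map FF.............)
[6] append(b, 2) — b=0,1,2,3 (map FFFF...........)

blocks(b) = [0, 1, 2, 3]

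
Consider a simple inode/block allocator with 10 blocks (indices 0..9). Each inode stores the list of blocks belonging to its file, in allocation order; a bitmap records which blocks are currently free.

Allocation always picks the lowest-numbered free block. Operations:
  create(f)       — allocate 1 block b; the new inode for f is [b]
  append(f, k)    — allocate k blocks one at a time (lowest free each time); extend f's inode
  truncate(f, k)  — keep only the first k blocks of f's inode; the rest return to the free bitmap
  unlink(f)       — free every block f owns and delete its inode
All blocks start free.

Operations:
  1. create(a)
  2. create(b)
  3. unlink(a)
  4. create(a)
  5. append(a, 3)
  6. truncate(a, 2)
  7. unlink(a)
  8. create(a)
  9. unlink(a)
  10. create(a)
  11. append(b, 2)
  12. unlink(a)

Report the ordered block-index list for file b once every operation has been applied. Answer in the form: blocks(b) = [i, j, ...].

blocks(b) = [1, 2, 3]

[1] create(a) — a=0 (map F.........)
[2] create(b) — a=0 b=1 (map FF........)
[3] unlink(a) — b=1 (map .F........)
[4] create(a) — a=0 b=1 (map FF........)
[5] append(a, 3) — a=0,2,3,4 b=1 (map FFFFF.....)
[6] truncate(a, 2) — a=0,2 b=1 (map FFF.......)
[7] unlink(a) — b=1 (map .F........)
[8] create(a) — a=0 b=1 (map FF........)
[9] unlink(a) — b=1 (map .F........)
[10] create(a) — a=0 b=1 (map FF........)
[11] append(b, 2) — a=0 b=1,2,3 (map FFFF......)
[12] unlink(a) — b=1,2,3 (map .FFF......)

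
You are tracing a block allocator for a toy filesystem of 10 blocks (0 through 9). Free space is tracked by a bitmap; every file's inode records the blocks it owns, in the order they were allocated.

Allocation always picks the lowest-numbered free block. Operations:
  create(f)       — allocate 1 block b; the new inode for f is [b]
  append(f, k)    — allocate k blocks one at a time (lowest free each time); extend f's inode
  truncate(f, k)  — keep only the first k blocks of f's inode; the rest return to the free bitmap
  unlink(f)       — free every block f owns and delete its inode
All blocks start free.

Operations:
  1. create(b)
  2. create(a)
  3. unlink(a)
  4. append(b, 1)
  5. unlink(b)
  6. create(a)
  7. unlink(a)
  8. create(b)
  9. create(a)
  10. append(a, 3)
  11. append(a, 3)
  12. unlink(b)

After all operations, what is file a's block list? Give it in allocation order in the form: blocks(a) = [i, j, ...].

blocks(a) = [1, 2, 3, 4, 5, 6, 7]

create(b): bitmap=F......... | b=[0]
create(a): bitmap=FF........ | a=[1] b=[0]
unlink(a): bitmap=F......... | b=[0]
append(b, 1): bitmap=FF........ | b=[0, 1]
unlink(b): bitmap=.......... | 
create(a): bitmap=F......... | a=[0]
unlink(a): bitmap=.......... | 
create(b): bitmap=F......... | b=[0]
create(a): bitmap=FF........ | a=[1] b=[0]
append(a, 3): bitmap=FFFFF..... | a=[1, 2, 3, 4] b=[0]
append(a, 3): bitmap=FFFFFFFF.. | a=[1, 2, 3, 4, 5, 6, 7] b=[0]
unlink(b): bitmap=.FFFFFFF.. | a=[1, 2, 3, 4, 5, 6, 7]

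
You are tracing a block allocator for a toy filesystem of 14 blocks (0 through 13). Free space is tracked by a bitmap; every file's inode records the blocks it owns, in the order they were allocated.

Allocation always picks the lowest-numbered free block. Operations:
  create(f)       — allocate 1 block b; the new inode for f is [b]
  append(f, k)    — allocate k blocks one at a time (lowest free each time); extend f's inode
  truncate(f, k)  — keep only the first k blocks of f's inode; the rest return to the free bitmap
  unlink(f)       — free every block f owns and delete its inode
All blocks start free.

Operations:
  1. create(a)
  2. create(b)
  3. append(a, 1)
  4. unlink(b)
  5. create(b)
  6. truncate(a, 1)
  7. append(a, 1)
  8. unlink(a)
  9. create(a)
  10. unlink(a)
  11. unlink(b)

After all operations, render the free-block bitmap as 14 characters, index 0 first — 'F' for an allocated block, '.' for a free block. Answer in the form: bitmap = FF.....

create(a): bitmap=F............. | a=[0]
create(b): bitmap=FF............ | a=[0] b=[1]
append(a, 1): bitmap=FFF........... | a=[0, 2] b=[1]
unlink(b): bitmap=F.F........... | a=[0, 2]
create(b): bitmap=FFF........... | a=[0, 2] b=[1]
truncate(a, 1): bitmap=FF............ | a=[0] b=[1]
append(a, 1): bitmap=FFF........... | a=[0, 2] b=[1]
unlink(a): bitmap=.F............ | b=[1]
create(a): bitmap=FF............ | a=[0] b=[1]
unlink(a): bitmap=.F............ | b=[1]
unlink(b): bitmap=.............. | 

bitmap = ..............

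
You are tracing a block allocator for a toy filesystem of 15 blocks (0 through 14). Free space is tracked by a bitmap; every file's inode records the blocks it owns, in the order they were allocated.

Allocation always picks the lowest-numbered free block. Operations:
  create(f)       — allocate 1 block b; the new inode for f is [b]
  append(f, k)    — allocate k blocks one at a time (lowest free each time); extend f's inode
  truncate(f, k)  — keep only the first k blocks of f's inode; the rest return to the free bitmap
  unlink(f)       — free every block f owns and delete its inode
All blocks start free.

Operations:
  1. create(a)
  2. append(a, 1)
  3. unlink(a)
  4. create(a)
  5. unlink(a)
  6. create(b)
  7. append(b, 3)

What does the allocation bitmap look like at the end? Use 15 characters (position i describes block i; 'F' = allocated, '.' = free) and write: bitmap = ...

create(a): bitmap=F.............. | a=[0]
append(a, 1): bitmap=FF............. | a=[0, 1]
unlink(a): bitmap=............... | 
create(a): bitmap=F.............. | a=[0]
unlink(a): bitmap=............... | 
create(b): bitmap=F.............. | b=[0]
append(b, 3): bitmap=FFFF........... | b=[0, 1, 2, 3]

bitmap = FFFF...........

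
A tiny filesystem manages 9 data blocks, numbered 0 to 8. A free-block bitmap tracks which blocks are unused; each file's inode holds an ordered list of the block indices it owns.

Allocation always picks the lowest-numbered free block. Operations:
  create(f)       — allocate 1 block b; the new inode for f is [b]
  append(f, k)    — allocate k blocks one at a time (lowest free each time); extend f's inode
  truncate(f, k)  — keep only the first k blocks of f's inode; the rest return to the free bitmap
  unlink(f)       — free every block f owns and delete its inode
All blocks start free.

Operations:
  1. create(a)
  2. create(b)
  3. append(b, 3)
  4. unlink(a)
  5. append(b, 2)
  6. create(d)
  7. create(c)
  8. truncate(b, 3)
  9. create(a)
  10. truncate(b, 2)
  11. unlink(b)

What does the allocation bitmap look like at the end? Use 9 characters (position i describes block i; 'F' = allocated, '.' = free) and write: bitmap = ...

[1] create(a) — a=0 (map F........)
[2] create(b) — a=0 b=1 (map FF.......)
[3] append(b, 3) — a=0 b=1,2,3,4 (map FFFFF....)
[4] unlink(a) — b=1,2,3,4 (map .FFFF....)
[5] append(b, 2) — b=1,2,3,4,0,5 (map FFFFFF...)
[6] create(d) — b=1,2,3,4,0,5 d=6 (map FFFFFFF..)
[7] create(c) — b=1,2,3,4,0,5 c=7 d=6 (map FFFFFFFF.)
[8] truncate(b, 3) — b=1,2,3 c=7 d=6 (map .FFF..FF.)
[9] create(a) — a=0 b=1,2,3 c=7 d=6 (map FFFF..FF.)
[10] truncate(b, 2) — a=0 b=1,2 c=7 d=6 (map FFF...FF.)
[11] unlink(b) — a=0 c=7 d=6 (map F.....FF.)

bitmap = F.....FF.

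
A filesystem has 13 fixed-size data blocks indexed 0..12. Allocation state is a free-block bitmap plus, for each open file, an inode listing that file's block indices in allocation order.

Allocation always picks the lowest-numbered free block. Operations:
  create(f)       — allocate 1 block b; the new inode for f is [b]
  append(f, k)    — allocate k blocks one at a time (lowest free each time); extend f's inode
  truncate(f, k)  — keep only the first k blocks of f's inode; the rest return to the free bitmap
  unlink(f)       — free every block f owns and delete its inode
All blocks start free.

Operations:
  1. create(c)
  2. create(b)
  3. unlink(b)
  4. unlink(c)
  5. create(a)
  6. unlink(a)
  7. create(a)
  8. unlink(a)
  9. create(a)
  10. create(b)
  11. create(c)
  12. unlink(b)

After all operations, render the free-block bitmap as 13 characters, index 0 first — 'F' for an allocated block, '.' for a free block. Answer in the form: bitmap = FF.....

bitmap = F.F..........

after create(c) → c:[0]  free=[F............]
after create(b) → b:[1], c:[0]  free=[FF...........]
after unlink(b) → c:[0]  free=[F............]
after unlink(c) →   free=[.............]
after create(a) → a:[0]  free=[F............]
after unlink(a) →   free=[.............]
after create(a) → a:[0]  free=[F............]
after unlink(a) →   free=[.............]
after create(a) → a:[0]  free=[F............]
after create(b) → a:[0], b:[1]  free=[FF...........]
after create(c) → a:[0], b:[1], c:[2]  free=[FFF..........]
after unlink(b) → a:[0], c:[2]  free=[F.F..........]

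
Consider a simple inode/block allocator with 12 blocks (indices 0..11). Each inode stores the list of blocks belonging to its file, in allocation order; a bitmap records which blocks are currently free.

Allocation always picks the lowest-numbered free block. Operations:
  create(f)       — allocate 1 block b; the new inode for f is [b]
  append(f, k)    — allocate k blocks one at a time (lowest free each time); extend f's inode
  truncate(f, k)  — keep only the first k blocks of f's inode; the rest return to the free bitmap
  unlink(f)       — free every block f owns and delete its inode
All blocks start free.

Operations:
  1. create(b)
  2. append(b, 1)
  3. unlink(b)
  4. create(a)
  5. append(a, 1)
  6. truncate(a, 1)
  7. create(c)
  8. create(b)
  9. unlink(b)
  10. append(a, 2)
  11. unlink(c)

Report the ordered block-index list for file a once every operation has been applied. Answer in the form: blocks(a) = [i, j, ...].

[1] create(b) — b=0 (map F...........)
[2] append(b, 1) — b=0,1 (map FF..........)
[3] unlink(b) —  (map ............)
[4] create(a) — a=0 (map F...........)
[5] append(a, 1) — a=0,1 (map FF..........)
[6] truncate(a, 1) — a=0 (map F...........)
[7] create(c) — a=0 c=1 (map FF..........)
[8] create(b) — a=0 b=2 c=1 (map FFF.........)
[9] unlink(b) — a=0 c=1 (map FF..........)
[10] append(a, 2) — a=0,2,3 c=1 (map FFFF........)
[11] unlink(c) — a=0,2,3 (map F.FF........)

blocks(a) = [0, 2, 3]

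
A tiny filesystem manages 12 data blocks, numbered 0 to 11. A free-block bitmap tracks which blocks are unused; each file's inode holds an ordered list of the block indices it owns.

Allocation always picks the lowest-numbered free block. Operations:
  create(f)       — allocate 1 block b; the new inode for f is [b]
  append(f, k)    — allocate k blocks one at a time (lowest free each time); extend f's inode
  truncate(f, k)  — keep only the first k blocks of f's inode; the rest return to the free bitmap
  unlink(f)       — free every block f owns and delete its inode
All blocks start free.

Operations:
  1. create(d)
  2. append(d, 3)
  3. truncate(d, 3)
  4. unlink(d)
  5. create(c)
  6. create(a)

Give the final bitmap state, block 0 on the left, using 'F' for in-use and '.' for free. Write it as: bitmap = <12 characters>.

  1. create(d)  ⇒  F...........  {d→[0]}
  2. append(d, 3)  ⇒  FFFF........  {d→[0, 1, 2, 3]}
  3. truncate(d, 3)  ⇒  FFF.........  {d→[0, 1, 2]}
  4. unlink(d)  ⇒  ............  {}
  5. create(c)  ⇒  F...........  {c→[0]}
  6. create(a)  ⇒  FF..........  {a→[1]; c→[0]}

bitmap = FF..........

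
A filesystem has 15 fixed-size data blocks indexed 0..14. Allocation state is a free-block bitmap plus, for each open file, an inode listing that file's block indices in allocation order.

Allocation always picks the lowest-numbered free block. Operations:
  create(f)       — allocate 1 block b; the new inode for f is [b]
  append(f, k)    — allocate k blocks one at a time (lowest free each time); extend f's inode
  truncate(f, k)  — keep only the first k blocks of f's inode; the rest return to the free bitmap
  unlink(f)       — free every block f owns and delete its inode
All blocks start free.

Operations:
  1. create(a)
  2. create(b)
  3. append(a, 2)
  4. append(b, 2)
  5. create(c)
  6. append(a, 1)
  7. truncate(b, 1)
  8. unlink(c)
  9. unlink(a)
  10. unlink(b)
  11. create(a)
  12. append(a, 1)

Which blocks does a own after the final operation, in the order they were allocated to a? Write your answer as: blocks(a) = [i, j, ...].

blocks(a) = [0, 1]

create(a): bitmap=F.............. | a=[0]
create(b): bitmap=FF............. | a=[0] b=[1]
append(a, 2): bitmap=FFFF........... | a=[0, 2, 3] b=[1]
append(b, 2): bitmap=FFFFFF......... | a=[0, 2, 3] b=[1, 4, 5]
create(c): bitmap=FFFFFFF........ | a=[0, 2, 3] b=[1, 4, 5] c=[6]
append(a, 1): bitmap=FFFFFFFF....... | a=[0, 2, 3, 7] b=[1, 4, 5] c=[6]
truncate(b, 1): bitmap=FFFF..FF....... | a=[0, 2, 3, 7] b=[1] c=[6]
unlink(c): bitmap=FFFF...F....... | a=[0, 2, 3, 7] b=[1]
unlink(a): bitmap=.F............. | b=[1]
unlink(b): bitmap=............... | 
create(a): bitmap=F.............. | a=[0]
append(a, 1): bitmap=FF............. | a=[0, 1]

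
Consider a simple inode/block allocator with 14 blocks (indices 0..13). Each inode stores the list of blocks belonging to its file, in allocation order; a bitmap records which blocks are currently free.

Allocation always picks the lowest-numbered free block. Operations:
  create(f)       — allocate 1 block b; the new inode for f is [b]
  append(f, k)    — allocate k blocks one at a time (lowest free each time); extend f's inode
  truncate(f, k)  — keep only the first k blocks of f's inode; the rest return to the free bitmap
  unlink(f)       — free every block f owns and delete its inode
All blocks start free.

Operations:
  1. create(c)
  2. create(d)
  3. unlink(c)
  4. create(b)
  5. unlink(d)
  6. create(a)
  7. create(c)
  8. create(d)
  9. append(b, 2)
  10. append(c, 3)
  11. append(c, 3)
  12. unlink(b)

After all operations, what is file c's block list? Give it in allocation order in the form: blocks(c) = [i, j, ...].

blocks(c) = [2, 6, 7, 8, 9, 10, 11]

after create(c) → c:[0]  free=[F.............]
after create(d) → c:[0], d:[1]  free=[FF............]
after unlink(c) → d:[1]  free=[.F............]
after create(b) → b:[0], d:[1]  free=[FF............]
after unlink(d) → b:[0]  free=[F.............]
after create(a) → a:[1], b:[0]  free=[FF............]
after create(c) → a:[1], b:[0], c:[2]  free=[FFF...........]
after create(d) → a:[1], b:[0], c:[2], d:[3]  free=[FFFF..........]
after append(b, 2) → a:[1], b:[0, 4, 5], c:[2], d:[3]  free=[FFFFFF........]
after append(c, 3) → a:[1], b:[0, 4, 5], c:[2, 6, 7, 8], d:[3]  free=[FFFFFFFFF.....]
after append(c, 3) → a:[1], b:[0, 4, 5], c:[2, 6, 7, 8, 9, 10, 11], d:[3]  free=[FFFFFFFFFFFF..]
after unlink(b) → a:[1], c:[2, 6, 7, 8, 9, 10, 11], d:[3]  free=[.FFF..FFFFFF..]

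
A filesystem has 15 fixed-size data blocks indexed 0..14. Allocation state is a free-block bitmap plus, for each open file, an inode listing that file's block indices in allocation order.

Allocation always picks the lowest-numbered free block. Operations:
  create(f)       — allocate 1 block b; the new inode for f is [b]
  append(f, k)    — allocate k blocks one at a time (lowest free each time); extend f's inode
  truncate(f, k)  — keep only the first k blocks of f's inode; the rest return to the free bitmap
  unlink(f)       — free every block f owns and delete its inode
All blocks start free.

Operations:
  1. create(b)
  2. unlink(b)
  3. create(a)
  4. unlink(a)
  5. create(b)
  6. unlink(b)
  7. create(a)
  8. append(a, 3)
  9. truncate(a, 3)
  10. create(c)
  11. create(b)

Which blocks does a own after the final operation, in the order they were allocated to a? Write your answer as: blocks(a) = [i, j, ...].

blocks(a) = [0, 1, 2]

after create(b) → b:[0]  free=[F..............]
after unlink(b) →   free=[...............]
after create(a) → a:[0]  free=[F..............]
after unlink(a) →   free=[...............]
after create(b) → b:[0]  free=[F..............]
after unlink(b) →   free=[...............]
after create(a) → a:[0]  free=[F..............]
after append(a, 3) → a:[0, 1, 2, 3]  free=[FFFF...........]
after truncate(a, 3) → a:[0, 1, 2]  free=[FFF............]
after create(c) → a:[0, 1, 2], c:[3]  free=[FFFF...........]
after create(b) → a:[0, 1, 2], b:[4], c:[3]  free=[FFFFF..........]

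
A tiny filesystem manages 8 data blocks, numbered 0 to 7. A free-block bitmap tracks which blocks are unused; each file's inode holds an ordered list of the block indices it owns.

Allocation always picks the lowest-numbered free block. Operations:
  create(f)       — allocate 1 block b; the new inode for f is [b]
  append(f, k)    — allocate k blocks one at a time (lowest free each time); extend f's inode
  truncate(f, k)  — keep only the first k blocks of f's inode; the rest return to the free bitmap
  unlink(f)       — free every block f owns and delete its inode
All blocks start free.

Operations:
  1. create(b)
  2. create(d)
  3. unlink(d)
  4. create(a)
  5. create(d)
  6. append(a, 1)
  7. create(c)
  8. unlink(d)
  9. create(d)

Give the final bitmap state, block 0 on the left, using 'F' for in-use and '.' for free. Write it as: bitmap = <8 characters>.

create(b): bitmap=F....... | b=[0]
create(d): bitmap=FF...... | b=[0] d=[1]
unlink(d): bitmap=F....... | b=[0]
create(a): bitmap=FF...... | a=[1] b=[0]
create(d): bitmap=FFF..... | a=[1] b=[0] d=[2]
append(a, 1): bitmap=FFFF.... | a=[1, 3] b=[0] d=[2]
create(c): bitmap=FFFFF... | a=[1, 3] b=[0] c=[4] d=[2]
unlink(d): bitmap=FF.FF... | a=[1, 3] b=[0] c=[4]
create(d): bitmap=FFFFF... | a=[1, 3] b=[0] c=[4] d=[2]

bitmap = FFFFF...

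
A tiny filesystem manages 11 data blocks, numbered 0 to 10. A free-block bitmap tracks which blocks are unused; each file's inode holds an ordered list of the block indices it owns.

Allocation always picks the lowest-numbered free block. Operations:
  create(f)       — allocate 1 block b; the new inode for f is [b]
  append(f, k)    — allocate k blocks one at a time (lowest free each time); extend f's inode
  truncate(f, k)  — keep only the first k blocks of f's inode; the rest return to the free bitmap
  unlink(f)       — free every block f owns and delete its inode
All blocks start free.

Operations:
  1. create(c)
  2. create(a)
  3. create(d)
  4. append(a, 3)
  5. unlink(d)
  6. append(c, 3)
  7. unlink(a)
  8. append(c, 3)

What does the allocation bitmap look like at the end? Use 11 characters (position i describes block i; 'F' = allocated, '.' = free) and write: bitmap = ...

bitmap = FFFFF.FF...

create(c): bitmap=F.......... | c=[0]
create(a): bitmap=FF......... | a=[1] c=[0]
create(d): bitmap=FFF........ | a=[1] c=[0] d=[2]
append(a, 3): bitmap=FFFFFF..... | a=[1, 3, 4, 5] c=[0] d=[2]
unlink(d): bitmap=FF.FFF..... | a=[1, 3, 4, 5] c=[0]
append(c, 3): bitmap=FFFFFFFF... | a=[1, 3, 4, 5] c=[0, 2, 6, 7]
unlink(a): bitmap=F.F...FF... | c=[0, 2, 6, 7]
append(c, 3): bitmap=FFFFF.FF... | c=[0, 2, 6, 7, 1, 3, 4]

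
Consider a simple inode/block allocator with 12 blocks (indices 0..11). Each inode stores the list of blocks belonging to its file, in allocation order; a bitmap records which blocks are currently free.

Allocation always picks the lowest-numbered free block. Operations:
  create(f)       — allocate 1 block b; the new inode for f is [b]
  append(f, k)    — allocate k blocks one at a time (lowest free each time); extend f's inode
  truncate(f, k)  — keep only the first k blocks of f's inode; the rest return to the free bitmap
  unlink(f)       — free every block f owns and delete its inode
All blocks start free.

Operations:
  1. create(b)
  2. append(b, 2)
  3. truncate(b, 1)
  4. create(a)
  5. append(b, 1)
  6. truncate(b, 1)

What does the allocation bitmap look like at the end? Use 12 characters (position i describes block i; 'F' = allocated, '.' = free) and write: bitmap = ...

after create(b) → b:[0]  free=[F...........]
after append(b, 2) → b:[0, 1, 2]  free=[FFF.........]
after truncate(b, 1) → b:[0]  free=[F...........]
after create(a) → a:[1], b:[0]  free=[FF..........]
after append(b, 1) → a:[1], b:[0, 2]  free=[FFF.........]
after truncate(b, 1) → a:[1], b:[0]  free=[FF..........]

bitmap = FF..........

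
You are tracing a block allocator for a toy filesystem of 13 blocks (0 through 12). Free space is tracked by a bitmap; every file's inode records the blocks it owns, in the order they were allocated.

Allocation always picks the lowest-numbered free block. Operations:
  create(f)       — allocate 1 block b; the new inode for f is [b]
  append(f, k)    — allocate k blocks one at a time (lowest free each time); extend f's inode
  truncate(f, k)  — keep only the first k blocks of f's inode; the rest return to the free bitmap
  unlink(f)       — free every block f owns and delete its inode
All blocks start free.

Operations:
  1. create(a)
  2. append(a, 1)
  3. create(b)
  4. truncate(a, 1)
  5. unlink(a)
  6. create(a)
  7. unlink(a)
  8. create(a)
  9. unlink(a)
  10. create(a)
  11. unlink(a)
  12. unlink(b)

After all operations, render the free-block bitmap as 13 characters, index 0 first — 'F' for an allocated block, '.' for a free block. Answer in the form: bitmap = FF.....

bitmap = .............

after create(a) → a:[0]  free=[F............]
after append(a, 1) → a:[0, 1]  free=[FF...........]
after create(b) → a:[0, 1], b:[2]  free=[FFF..........]
after truncate(a, 1) → a:[0], b:[2]  free=[F.F..........]
after unlink(a) → b:[2]  free=[..F..........]
after create(a) → a:[0], b:[2]  free=[F.F..........]
after unlink(a) → b:[2]  free=[..F..........]
after create(a) → a:[0], b:[2]  free=[F.F..........]
after unlink(a) → b:[2]  free=[..F..........]
after create(a) → a:[0], b:[2]  free=[F.F..........]
after unlink(a) → b:[2]  free=[..F..........]
after unlink(b) →   free=[.............]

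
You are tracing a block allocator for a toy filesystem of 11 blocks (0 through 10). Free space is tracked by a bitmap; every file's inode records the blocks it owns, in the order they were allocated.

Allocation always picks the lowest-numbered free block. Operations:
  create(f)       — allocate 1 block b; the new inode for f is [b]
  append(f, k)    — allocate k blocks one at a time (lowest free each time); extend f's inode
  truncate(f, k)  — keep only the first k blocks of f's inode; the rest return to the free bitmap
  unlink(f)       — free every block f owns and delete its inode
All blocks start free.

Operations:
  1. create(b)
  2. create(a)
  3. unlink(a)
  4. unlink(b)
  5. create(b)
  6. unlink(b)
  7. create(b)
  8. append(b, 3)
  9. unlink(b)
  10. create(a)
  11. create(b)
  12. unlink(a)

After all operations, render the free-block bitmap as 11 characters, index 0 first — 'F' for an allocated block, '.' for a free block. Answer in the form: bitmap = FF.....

after create(b) → b:[0]  free=[F..........]
after create(a) → a:[1], b:[0]  free=[FF.........]
after unlink(a) → b:[0]  free=[F..........]
after unlink(b) →   free=[...........]
after create(b) → b:[0]  free=[F..........]
after unlink(b) →   free=[...........]
after create(b) → b:[0]  free=[F..........]
after append(b, 3) → b:[0, 1, 2, 3]  free=[FFFF.......]
after unlink(b) →   free=[...........]
after create(a) → a:[0]  free=[F..........]
after create(b) → a:[0], b:[1]  free=[FF.........]
after unlink(a) → b:[1]  free=[.F.........]

bitmap = .F.........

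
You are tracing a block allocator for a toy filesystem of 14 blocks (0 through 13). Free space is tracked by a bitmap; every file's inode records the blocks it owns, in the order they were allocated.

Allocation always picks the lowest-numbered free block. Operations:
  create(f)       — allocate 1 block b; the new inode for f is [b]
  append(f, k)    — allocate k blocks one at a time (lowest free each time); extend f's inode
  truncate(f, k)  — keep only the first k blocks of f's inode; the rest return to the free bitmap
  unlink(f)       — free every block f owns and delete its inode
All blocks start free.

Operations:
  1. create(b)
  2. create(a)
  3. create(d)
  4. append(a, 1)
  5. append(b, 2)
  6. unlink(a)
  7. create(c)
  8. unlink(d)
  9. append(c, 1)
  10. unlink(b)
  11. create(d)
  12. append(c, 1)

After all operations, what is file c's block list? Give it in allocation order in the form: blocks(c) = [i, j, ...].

create(b): bitmap=F............. | b=[0]
create(a): bitmap=FF............ | a=[1] b=[0]
create(d): bitmap=FFF........... | a=[1] b=[0] d=[2]
append(a, 1): bitmap=FFFF.......... | a=[1, 3] b=[0] d=[2]
append(b, 2): bitmap=FFFFFF........ | a=[1, 3] b=[0, 4, 5] d=[2]
unlink(a): bitmap=F.F.FF........ | b=[0, 4, 5] d=[2]
create(c): bitmap=FFF.FF........ | b=[0, 4, 5] c=[1] d=[2]
unlink(d): bitmap=FF..FF........ | b=[0, 4, 5] c=[1]
append(c, 1): bitmap=FFF.FF........ | b=[0, 4, 5] c=[1, 2]
unlink(b): bitmap=.FF........... | c=[1, 2]
create(d): bitmap=FFF........... | c=[1, 2] d=[0]
append(c, 1): bitmap=FFFF.......... | c=[1, 2, 3] d=[0]

blocks(c) = [1, 2, 3]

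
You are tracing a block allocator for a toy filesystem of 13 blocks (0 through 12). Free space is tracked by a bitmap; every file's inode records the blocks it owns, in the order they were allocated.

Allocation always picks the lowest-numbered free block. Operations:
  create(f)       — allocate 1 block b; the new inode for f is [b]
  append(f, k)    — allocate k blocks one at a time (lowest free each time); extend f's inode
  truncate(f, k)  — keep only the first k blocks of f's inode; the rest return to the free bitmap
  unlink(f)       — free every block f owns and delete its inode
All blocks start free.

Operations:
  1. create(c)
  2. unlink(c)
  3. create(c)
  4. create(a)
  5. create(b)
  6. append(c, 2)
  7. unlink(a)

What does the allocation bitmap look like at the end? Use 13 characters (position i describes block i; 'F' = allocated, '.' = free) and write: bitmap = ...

after create(c) → c:[0]  free=[F............]
after unlink(c) →   free=[.............]
after create(c) → c:[0]  free=[F............]
after create(a) → a:[1], c:[0]  free=[FF...........]
after create(b) → a:[1], b:[2], c:[0]  free=[FFF..........]
after append(c, 2) → a:[1], b:[2], c:[0, 3, 4]  free=[FFFFF........]
after unlink(a) → b:[2], c:[0, 3, 4]  free=[F.FFF........]

bitmap = F.FFF........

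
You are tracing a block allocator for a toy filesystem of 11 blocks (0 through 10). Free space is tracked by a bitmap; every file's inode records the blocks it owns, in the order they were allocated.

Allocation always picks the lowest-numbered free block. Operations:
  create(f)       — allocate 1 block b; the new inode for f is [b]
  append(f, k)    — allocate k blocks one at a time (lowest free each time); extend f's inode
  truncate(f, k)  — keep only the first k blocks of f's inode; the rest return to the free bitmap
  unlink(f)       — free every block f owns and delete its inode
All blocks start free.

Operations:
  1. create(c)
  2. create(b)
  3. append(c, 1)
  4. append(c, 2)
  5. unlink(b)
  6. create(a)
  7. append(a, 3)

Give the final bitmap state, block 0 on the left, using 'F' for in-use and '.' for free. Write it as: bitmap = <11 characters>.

[1] create(c) — c=0 (map F..........)
[2] create(b) — b=1 c=0 (map FF.........)
[3] append(c, 1) — b=1 c=0,2 (map FFF........)
[4] append(c, 2) — b=1 c=0,2,3,4 (map FFFFF......)
[5] unlink(b) — c=0,2,3,4 (map F.FFF......)
[6] create(a) — a=1 c=0,2,3,4 (map FFFFF......)
[7] append(a, 3) — a=1,5,6,7 c=0,2,3,4 (map FFFFFFFF...)

bitmap = FFFFFFFF...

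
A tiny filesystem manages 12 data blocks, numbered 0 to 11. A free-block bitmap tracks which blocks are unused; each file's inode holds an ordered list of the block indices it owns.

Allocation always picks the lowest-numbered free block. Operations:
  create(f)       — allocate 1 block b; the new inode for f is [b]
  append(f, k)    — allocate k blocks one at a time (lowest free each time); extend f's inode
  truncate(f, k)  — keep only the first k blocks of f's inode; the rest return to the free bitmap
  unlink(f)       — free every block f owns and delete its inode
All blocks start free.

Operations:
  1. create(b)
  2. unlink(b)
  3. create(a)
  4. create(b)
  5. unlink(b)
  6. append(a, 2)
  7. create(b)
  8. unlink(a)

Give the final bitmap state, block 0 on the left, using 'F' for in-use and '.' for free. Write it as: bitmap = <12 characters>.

[1] create(b) — b=0 (map F...........)
[2] unlink(b) —  (map ............)
[3] create(a) — a=0 (map F...........)
[4] create(b) — a=0 b=1 (map FF..........)
[5] unlink(b) — a=0 (map F...........)
[6] append(a, 2) — a=0,1,2 (map FFF.........)
[7] create(b) — a=0,1,2 b=3 (map FFFF........)
[8] unlink(a) — b=3 (map ...F........)

bitmap = ...F........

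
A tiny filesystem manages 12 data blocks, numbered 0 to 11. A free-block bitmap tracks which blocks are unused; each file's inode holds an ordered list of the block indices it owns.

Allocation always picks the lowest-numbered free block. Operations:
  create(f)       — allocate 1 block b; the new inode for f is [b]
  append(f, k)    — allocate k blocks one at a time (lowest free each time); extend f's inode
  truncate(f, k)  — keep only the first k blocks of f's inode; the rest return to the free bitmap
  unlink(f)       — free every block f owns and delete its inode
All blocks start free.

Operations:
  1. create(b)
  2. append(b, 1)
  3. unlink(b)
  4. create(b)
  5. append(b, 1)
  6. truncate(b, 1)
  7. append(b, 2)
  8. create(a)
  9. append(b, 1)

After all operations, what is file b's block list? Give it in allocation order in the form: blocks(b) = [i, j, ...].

blocks(b) = [0, 1, 2, 4]

[1] create(b) — b=0 (map F...........)
[2] append(b, 1) — b=0,1 (map FF..........)
[3] unlink(b) —  (map ............)
[4] create(b) — b=0 (map F...........)
[5] append(b, 1) — b=0,1 (map FF..........)
[6] truncate(b, 1) — b=0 (map F...........)
[7] append(b, 2) — b=0,1,2 (map FFF.........)
[8] create(a) — a=3 b=0,1,2 (map FFFF........)
[9] append(b, 1) — a=3 b=0,1,2,4 (map FFFFF.......)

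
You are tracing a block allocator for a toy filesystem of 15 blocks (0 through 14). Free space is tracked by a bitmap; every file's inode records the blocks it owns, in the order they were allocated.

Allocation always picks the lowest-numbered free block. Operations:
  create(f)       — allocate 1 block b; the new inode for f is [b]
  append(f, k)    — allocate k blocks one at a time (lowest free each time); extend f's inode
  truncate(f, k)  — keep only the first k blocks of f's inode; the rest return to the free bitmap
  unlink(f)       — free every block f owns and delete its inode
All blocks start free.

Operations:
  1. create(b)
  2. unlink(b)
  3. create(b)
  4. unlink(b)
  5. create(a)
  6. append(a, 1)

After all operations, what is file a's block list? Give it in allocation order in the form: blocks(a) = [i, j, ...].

blocks(a) = [0, 1]

[1] create(b) — b=0 (map F..............)
[2] unlink(b) —  (map ...............)
[3] create(b) — b=0 (map F..............)
[4] unlink(b) —  (map ...............)
[5] create(a) — a=0 (map F..............)
[6] append(a, 1) — a=0,1 (map FF.............)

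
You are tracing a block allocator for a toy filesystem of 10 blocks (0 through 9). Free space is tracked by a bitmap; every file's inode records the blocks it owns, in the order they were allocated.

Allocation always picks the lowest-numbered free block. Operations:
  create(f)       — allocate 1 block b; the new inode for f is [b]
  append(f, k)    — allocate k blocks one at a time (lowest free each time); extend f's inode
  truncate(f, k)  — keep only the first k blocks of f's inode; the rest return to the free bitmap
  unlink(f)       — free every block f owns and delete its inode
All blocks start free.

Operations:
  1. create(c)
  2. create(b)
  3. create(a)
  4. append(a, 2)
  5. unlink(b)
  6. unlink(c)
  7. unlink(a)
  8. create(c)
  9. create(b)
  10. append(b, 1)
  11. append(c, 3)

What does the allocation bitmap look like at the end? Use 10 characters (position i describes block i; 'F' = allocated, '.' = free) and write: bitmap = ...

after create(c) → c:[0]  free=[F.........]
after create(b) → b:[1], c:[0]  free=[FF........]
after create(a) → a:[2], b:[1], c:[0]  free=[FFF.......]
after append(a, 2) → a:[2, 3, 4], b:[1], c:[0]  free=[FFFFF.....]
after unlink(b) → a:[2, 3, 4], c:[0]  free=[F.FFF.....]
after unlink(c) → a:[2, 3, 4]  free=[..FFF.....]
after unlink(a) →   free=[..........]
after create(c) → c:[0]  free=[F.........]
after create(b) → b:[1], c:[0]  free=[FF........]
after append(b, 1) → b:[1, 2], c:[0]  free=[FFF.......]
after append(c, 3) → b:[1, 2], c:[0, 3, 4, 5]  free=[FFFFFF....]

bitmap = FFFFFF....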